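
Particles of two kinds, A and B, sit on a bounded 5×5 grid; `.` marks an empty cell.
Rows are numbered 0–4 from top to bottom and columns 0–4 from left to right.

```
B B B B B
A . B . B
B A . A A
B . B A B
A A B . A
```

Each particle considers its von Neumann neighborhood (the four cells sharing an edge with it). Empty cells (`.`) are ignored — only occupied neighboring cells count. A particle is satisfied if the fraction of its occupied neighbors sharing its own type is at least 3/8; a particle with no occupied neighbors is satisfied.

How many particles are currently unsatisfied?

Row 0: (0,0)B 1/2 satisfied · (0,1)B 2/2 satisfied · (0,2)B 3/3 satisfied · (0,3)B 2/2 satisfied · (0,4)B 2/2 satisfied
Row 1: (1,0)A 0/2 not · (1,2)B 1/1 satisfied · (1,4)B 1/2 satisfied
Row 2: (2,0)B 1/3 not · (2,1)A 0/1 not · (2,3)A 2/2 satisfied · (2,4)A 1/3 not
Row 3: (3,0)B 1/2 satisfied · (3,2)B 1/2 satisfied · (3,3)A 1/3 not · (3,4)B 0/3 not
Row 4: (4,0)A 1/2 satisfied · (4,1)A 1/2 satisfied · (4,2)B 1/2 satisfied · (4,4)A 0/1 not
Unsatisfied: (1,0), (2,0), (2,1), (2,4), (3,3), (3,4), (4,4) — 7 in total.

7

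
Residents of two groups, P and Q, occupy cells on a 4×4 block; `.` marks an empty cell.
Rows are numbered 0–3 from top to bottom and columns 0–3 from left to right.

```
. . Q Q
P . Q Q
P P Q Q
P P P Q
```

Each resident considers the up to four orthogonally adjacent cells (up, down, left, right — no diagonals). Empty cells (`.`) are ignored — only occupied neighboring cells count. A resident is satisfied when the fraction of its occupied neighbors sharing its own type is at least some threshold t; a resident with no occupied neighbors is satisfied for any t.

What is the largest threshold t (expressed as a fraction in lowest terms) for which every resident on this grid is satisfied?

Row 0: (0,2)Q 2/2 · (0,3)Q 2/2
Row 1: (1,0)P 1/1 · (1,2)Q 3/3 · (1,3)Q 3/3
Row 2: (2,0)P 3/3 · (2,1)P 2/3 · (2,2)Q 2/4 · (2,3)Q 3/3
Row 3: (3,0)P 2/2 · (3,1)P 3/3 · (3,2)P 1/3 · (3,3)Q 1/2
The smallest same-type fraction is 1/3 at (3,2), which reduces to 1/3. Any threshold above that leaves this resident unsatisfied.

1/3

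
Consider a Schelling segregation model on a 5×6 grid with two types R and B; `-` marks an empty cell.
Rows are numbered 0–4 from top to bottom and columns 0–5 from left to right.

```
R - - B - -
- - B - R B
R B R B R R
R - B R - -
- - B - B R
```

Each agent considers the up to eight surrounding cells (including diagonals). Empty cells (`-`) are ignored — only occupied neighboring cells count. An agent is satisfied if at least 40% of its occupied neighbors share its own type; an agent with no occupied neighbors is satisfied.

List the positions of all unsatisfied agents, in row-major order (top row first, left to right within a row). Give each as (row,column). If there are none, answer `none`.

(1,5), (2,2), (2,3), (3,3), (4,4), (4,5)

Row 0: (0,0)R 0/0 ✓ · (0,3)B 1/2 ✓
Row 1: (1,2)B 3/4 ✓ · (1,4)R 2/5 ✓ · (1,5)B 0/3 ✗
Row 2: (2,0)R 1/2 ✓ · (2,1)B 2/5 ✓ · (2,2)R 1/5 ✗ · (2,3)B 2/6 ✗ · (2,4)R 3/5 ✓ · (2,5)R 2/3 ✓
Row 3: (3,0)R 1/2 ✓ · (3,2)B 3/5 ✓ · (3,3)R 2/6 ✗
Row 4: (4,2)B 1/2 ✓ · (4,4)B 0/2 ✗ · (4,5)R 0/1 ✗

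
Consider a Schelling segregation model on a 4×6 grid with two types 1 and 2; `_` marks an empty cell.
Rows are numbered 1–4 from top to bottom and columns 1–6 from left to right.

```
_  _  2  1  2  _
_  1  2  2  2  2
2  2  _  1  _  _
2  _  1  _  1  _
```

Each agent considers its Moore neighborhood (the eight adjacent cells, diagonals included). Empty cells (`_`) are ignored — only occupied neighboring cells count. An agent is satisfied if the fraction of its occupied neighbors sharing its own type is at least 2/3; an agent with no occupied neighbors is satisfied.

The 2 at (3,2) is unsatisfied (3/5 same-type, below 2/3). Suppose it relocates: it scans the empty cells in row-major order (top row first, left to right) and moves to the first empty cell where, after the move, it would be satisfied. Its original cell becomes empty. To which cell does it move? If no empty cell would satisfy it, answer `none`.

(1,2)

Vacating (3,2). Empty cells in order:
  (1,1): 0/1 same-type → still unsatisfied.
  (1,2): 2/3 same-type → satisfied — stop here.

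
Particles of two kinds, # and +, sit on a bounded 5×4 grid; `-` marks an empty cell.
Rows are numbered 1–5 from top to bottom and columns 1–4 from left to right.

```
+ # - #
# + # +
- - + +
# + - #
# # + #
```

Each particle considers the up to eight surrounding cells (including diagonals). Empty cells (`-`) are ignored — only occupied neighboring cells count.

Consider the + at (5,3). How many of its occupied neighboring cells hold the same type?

1

Occupied neighbors of (5,3): (4,2)=+, (4,4)=#, (5,2)=#, (5,4)=#.
Same type (+): 1 of 4.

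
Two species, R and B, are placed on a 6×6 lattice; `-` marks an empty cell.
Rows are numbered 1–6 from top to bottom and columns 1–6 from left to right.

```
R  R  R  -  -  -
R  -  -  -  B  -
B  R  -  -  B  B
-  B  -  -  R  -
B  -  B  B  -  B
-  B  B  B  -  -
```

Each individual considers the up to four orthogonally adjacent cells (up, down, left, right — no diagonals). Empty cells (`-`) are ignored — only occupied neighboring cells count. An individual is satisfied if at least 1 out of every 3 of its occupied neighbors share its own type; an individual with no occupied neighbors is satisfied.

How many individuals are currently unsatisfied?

4

Row 1: (1,1)R 2/2 ✓ · (1,2)R 2/2 ✓ · (1,3)R 1/1 ✓
Row 2: (2,1)R 1/2 ✓ · (2,5)B 1/1 ✓
Row 3: (3,1)B 0/2 ✗ · (3,2)R 0/2 ✗ · (3,5)B 2/3 ✓ · (3,6)B 1/1 ✓
Row 4: (4,2)B 0/1 ✗ · (4,5)R 0/1 ✗
Row 5: (5,1)B 0/0 ✓ · (5,3)B 2/2 ✓ · (5,4)B 2/2 ✓ · (5,6)B 0/0 ✓
Row 6: (6,2)B 1/1 ✓ · (6,3)B 3/3 ✓ · (6,4)B 2/2 ✓
Unsatisfied: (3,1), (3,2), (4,2), (4,5) — 4 in total.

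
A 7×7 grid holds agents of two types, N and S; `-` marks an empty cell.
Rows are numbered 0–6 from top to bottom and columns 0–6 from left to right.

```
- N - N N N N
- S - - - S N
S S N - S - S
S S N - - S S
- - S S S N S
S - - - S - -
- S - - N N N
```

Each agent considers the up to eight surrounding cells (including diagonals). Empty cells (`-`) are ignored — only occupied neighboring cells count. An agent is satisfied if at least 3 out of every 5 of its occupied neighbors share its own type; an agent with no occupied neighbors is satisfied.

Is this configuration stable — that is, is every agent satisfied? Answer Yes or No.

(0,1)N 0/1 ✗
(0,3)N 1/1 ✓
(0,4)N 2/3 ✓
(0,5)N 3/4 ✓
(0,6)N 2/3 ✓
(1,1)S 2/4 ✗
(1,5)S 2/6 ✗
(1,6)N 2/4 ✗
(2,0)S 4/4 ✓
(2,1)S 4/6 ✓
(2,2)N 1/4 ✗
(2,4)S 2/2 ✓
(2,6)S 3/4 ✓
(3,0)S 3/3 ✓
(3,1)S 4/6 ✓
(3,2)N 1/5 ✗
(3,5)S 5/6 ✓
(3,6)S 3/4 ✓
(4,2)S 2/3 ✓
(4,3)S 3/4 ✓
(4,4)S 3/4 ✓
(4,5)N 0/5 ✗
(4,6)S 2/3 ✓
(5,0)S 1/1 ✓
(5,4)S 2/5 ✗
(6,1)S 1/1 ✓
(6,4)N 1/2 ✗
(6,5)N 2/3 ✓
(6,6)N 1/1 ✓
For instance (0,1) has only 0/1 same-type neighbors, below 3/5.

No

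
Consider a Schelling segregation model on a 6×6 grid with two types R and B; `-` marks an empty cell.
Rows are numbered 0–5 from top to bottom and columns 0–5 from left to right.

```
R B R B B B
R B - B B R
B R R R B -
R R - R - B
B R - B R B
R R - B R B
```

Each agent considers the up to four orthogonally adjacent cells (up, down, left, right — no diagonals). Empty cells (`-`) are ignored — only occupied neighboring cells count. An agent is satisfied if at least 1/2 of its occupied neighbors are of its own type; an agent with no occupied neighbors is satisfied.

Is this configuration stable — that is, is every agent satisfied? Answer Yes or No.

Row 0: (0,0)R 1/2 satisfied · (0,1)B 1/3 not · (0,2)R 0/2 not · (0,3)B 2/3 satisfied · (0,4)B 3/3 satisfied · (0,5)B 1/2 satisfied
Row 1: (1,0)R 1/3 not · (1,1)B 1/3 not · (1,3)B 2/3 satisfied · (1,4)B 3/4 satisfied · (1,5)R 0/2 not
Row 2: (2,0)B 0/3 not · (2,1)R 2/4 satisfied · (2,2)R 2/2 satisfied · (2,3)R 2/4 satisfied · (2,4)B 1/2 satisfied
Row 3: (3,0)R 1/3 not · (3,1)R 3/3 satisfied · (3,3)R 1/2 satisfied · (3,5)B 1/1 satisfied
Row 4: (4,0)B 0/3 not · (4,1)R 2/3 satisfied · (4,3)B 1/3 not · (4,4)R 1/3 not · (4,5)B 2/3 satisfied
Row 5: (5,0)R 1/2 satisfied · (5,1)R 2/2 satisfied · (5,3)B 1/2 satisfied · (5,4)R 1/3 not · (5,5)B 1/2 satisfied
For instance (0,1) has only 1/3 same-type neighbors, below 1/2.

No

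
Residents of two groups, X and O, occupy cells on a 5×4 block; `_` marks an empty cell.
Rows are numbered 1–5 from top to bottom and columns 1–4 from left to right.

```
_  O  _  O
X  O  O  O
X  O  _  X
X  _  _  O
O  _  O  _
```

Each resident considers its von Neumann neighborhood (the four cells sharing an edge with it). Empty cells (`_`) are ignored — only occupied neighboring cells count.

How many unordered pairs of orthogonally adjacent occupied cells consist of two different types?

Scan each occupied cell's neighbors to the right and below so each pair is counted once.
From row 1: 0 unlike of 2 pairs (running 0/2).
From row 2: 2 unlike of 6 pairs (running 2/8).
From row 3: 2 unlike of 3 pairs (running 4/11).
From row 4: 1 unlike of 1 pairs (running 5/12).
Total adjacent occupied pairs: 12; unlike-type pairs: 5.

5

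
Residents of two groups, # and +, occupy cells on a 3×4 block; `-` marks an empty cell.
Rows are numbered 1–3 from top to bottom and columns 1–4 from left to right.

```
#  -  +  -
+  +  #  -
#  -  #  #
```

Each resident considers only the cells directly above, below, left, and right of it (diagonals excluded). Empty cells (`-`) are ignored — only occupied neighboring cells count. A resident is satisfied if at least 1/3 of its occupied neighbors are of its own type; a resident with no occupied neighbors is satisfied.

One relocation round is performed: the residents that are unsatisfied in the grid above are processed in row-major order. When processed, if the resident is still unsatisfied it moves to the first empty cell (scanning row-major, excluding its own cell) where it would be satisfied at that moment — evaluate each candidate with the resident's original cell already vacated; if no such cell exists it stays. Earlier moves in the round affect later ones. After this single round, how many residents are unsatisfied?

0

Initially unsatisfied (in order): (1,1), (1,3), (3,1).
  (1,1) → (2,4).
  (1,3) → (1,1).
  (3,1) → (1,3).
Resulting grid:
+ - # -
+ + # #
- - # #
All satisfied now.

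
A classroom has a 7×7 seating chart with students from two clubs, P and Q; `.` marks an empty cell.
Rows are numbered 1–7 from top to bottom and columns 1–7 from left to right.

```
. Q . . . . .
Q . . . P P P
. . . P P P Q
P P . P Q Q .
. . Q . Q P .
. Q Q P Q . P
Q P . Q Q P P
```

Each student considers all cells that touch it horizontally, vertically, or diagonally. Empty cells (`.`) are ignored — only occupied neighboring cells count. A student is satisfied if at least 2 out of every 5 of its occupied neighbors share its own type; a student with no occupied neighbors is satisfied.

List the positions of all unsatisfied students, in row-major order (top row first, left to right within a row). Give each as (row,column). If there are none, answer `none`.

Row 1: (1,2)Q 1/1 ✓
Row 2: (2,1)Q 1/1 ✓ · (2,5)P 4/4 ✓ · (2,6)P 4/5 ✓ · (2,7)P 2/3 ✓
Row 3: (3,4)P 3/4 ✓ · (3,5)P 5/7 ✓ · (3,6)P 4/7 ✓ · (3,7)Q 1/4 ✗
Row 4: (4,1)P 1/1 ✓ · (4,2)P 1/2 ✓ · (4,4)P 2/5 ✓ · (4,5)Q 2/7 ✗ · (4,6)Q 3/6 ✓
Row 5: (5,3)Q 2/5 ✓ · (5,5)Q 3/6 ✓ · (5,6)P 1/5 ✗
Row 6: (6,2)Q 3/4 ✓ · (6,3)Q 3/5 ✓ · (6,4)P 0/6 ✗ · (6,5)Q 3/6 ✓ · (6,7)P 3/3 ✓
Row 7: (7,1)Q 1/2 ✓ · (7,2)P 0/3 ✗ · (7,4)Q 3/4 ✓ · (7,5)Q 2/4 ✓ · (7,6)P 2/4 ✓ · (7,7)P 2/2 ✓

(3,7), (4,5), (5,6), (6,4), (7,2)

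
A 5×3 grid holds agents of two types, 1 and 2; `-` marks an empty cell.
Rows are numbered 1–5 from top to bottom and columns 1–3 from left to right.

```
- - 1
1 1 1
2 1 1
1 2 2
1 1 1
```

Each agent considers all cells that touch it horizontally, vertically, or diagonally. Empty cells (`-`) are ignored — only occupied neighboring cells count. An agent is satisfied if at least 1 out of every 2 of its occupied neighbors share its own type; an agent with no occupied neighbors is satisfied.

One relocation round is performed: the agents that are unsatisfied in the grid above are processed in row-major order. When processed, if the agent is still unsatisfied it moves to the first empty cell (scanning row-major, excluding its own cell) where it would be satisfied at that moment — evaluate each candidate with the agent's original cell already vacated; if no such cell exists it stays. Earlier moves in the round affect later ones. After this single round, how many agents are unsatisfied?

Initially unsatisfied (in order): (3,1), (4,2), (4,3), (5,3).
  (3,1): no empty cell satisfies it; stays.
  (4,2): no empty cell satisfies it; stays.
  (4,3): no empty cell satisfies it; stays.
  (5,3) → (1,1).
Resulting grid:
1 - 1
1 1 1
2 1 1
1 2 2
1 1 -
Unsatisfied now: (3,1), (4,2), (4,3).

3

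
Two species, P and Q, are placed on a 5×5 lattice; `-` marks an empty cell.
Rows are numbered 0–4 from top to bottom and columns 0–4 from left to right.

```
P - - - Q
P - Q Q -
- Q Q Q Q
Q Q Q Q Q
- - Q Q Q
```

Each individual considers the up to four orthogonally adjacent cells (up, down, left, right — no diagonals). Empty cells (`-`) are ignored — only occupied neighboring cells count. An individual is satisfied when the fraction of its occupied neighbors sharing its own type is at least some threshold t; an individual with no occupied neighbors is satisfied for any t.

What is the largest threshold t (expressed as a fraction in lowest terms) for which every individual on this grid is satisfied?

Row 0: (0,0)P 1/1 · (0,4)Q — no occupied neighbors
Row 1: (1,0)P 1/1 · (1,2)Q 2/2 · (1,3)Q 2/2
Row 2: (2,1)Q 2/2 · (2,2)Q 4/4 · (2,3)Q 4/4 · (2,4)Q 2/2
Row 3: (3,0)Q 1/1 · (3,1)Q 3/3 · (3,2)Q 4/4 · (3,3)Q 4/4 · (3,4)Q 3/3
Row 4: (4,2)Q 2/2 · (4,3)Q 3/3 · (4,4)Q 2/2
The smallest same-type fraction is 1/1 at (0,0), which reduces to 1/1. Any threshold above that leaves this individual unsatisfied.

1/1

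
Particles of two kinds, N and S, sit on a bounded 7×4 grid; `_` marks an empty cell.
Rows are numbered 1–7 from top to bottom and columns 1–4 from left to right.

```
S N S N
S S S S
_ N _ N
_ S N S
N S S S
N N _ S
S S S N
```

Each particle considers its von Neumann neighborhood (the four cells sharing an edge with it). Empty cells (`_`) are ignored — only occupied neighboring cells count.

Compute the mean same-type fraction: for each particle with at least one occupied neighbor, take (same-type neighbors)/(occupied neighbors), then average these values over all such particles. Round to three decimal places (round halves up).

Row 1: (1,1)S 1/2 · (1,2)N 0/3 · (1,3)S 1/3 · (1,4)N 0/2
Row 2: (2,1)S 2/2 · (2,2)S 2/4 · (2,3)S 3/3 · (2,4)S 1/3
Row 3: (3,2)N 0/2 · (3,4)N 0/2
Row 4: (4,2)S 1/3 · (4,3)N 0/3 · (4,4)S 1/3
Row 5: (5,1)N 1/2 · (5,2)S 2/4 · (5,3)S 2/3 · (5,4)S 3/3
Row 6: (6,1)N 2/3 · (6,2)N 1/3 · (6,4)S 1/2
Row 7: (7,1)S 1/2 · (7,2)S 2/3 · (7,3)S 1/2 · (7,4)N 0/2
Sum over 24 particles: 1/2 + 0/3 + 1/3 + 0/2 + 2/2 + 2/4 + 3/3 + 1/3 + 0/2 + 0/2 + 1/3 + 0/3 + 1/3 + 1/2 + 2/4 + 2/3 + 3/3 + 2/3 + 1/3 + 1/2 + 1/2 + 2/3 + 1/2 + 0/2 = 61/6; mean = 61/6 ÷ 24 = 61/144 = 0.423611… → 0.424.

0.424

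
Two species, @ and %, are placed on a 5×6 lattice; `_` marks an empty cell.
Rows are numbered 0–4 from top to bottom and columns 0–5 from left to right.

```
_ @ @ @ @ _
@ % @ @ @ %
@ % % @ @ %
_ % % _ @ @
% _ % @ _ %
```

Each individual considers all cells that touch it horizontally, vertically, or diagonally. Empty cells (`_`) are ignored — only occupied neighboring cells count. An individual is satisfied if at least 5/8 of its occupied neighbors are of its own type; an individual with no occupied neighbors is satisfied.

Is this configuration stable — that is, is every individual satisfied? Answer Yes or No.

No

Row 0: (0,1)@ 3/4 ok · (0,2)@ 4/5 ok · (0,3)@ 5/5 ok · (0,4)@ 3/4 ok
Row 1: (1,0)@ 2/4 unhappy · (1,1)% 2/7 unhappy · (1,2)@ 5/8 ok · (1,3)@ 7/8 ok · (1,4)@ 5/7 ok · (1,5)% 1/4 unhappy
Row 2: (2,0)@ 1/4 unhappy · (2,1)% 4/7 unhappy · (2,2)% 4/7 unhappy · (2,3)@ 5/7 ok · (2,4)@ 5/7 ok · (2,5)% 1/5 unhappy
Row 3: (3,1)% 5/6 ok · (3,2)% 4/6 ok · (3,4)@ 4/6 ok · (3,5)@ 2/4 unhappy
Row 4: (4,0)% 1/1 ok · (4,2)% 2/3 ok · (4,3)@ 1/3 unhappy · (4,5)% 0/2 unhappy
For instance (1,0) has only 2/4 same-type neighbors, below 5/8.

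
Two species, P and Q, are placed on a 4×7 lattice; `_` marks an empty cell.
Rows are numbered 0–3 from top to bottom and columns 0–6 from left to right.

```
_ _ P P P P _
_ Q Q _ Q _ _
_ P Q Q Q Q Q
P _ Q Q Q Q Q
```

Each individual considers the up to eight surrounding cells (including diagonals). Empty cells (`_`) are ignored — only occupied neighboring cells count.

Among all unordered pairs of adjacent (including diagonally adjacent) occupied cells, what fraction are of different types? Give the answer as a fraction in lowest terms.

5/21

Scan each occupied cell's neighbors to the right and below (and the two forward diagonals) so each pair is counted once.
From row 0: 6 unlike of 9 pairs (running 6/9).
From row 1: 2 unlike of 9 pairs (running 8/18).
From row 2: 2 unlike of 20 pairs (running 10/38).
From row 3: 0 unlike of 4 pairs (running 10/42).
Total adjacent occupied pairs: 42; unlike-type pairs: 10.
10/42 reduces to 5/21.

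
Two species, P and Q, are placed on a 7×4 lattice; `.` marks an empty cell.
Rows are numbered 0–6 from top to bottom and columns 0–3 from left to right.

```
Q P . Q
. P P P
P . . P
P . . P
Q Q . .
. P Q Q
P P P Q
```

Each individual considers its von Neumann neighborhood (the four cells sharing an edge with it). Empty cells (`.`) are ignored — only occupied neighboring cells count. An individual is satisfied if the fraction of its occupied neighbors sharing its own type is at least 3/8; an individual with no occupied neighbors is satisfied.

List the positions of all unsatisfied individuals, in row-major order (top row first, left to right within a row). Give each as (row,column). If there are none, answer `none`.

(0,0), (0,3), (5,1), (5,2), (6,2)

(0,0)Q 0/1 ✗
(0,1)P 1/2 ✓
(0,3)Q 0/1 ✗
(1,1)P 2/2 ✓
(1,2)P 2/2 ✓
(1,3)P 2/3 ✓
(2,0)P 1/1 ✓
(2,3)P 2/2 ✓
(3,0)P 1/2 ✓
(3,3)P 1/1 ✓
(4,0)Q 1/2 ✓
(4,1)Q 1/2 ✓
(5,1)P 1/3 ✗
(5,2)Q 1/3 ✗
(5,3)Q 2/2 ✓
(6,0)P 1/1 ✓
(6,1)P 3/3 ✓
(6,2)P 1/3 ✗
(6,3)Q 1/2 ✓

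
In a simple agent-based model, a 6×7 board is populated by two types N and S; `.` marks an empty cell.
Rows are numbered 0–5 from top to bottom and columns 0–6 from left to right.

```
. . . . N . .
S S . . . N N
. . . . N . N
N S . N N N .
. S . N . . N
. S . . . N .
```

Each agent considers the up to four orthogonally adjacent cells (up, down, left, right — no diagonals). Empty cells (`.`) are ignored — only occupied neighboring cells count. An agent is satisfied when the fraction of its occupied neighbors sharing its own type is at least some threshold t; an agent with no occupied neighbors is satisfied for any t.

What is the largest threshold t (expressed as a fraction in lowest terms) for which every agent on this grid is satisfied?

0/1

Row 0: (0,4)N — no occupied neighbors
Row 1: (1,0)S 1/1 · (1,1)S 1/1 · (1,5)N 1/1 · (1,6)N 2/2
Row 2: (2,4)N 1/1 · (2,6)N 1/1
Row 3: (3,0)N 0/1 · (3,1)S 1/2 · (3,3)N 2/2 · (3,4)N 3/3 · (3,5)N 1/1
Row 4: (4,1)S 2/2 · (4,3)N 1/1 · (4,6)N — no occupied neighbors
Row 5: (5,1)S 1/1 · (5,5)N — no occupied neighbors
The smallest same-type fraction is 0/1 at (3,0), which reduces to 0/1. Any threshold above that leaves this agent unsatisfied.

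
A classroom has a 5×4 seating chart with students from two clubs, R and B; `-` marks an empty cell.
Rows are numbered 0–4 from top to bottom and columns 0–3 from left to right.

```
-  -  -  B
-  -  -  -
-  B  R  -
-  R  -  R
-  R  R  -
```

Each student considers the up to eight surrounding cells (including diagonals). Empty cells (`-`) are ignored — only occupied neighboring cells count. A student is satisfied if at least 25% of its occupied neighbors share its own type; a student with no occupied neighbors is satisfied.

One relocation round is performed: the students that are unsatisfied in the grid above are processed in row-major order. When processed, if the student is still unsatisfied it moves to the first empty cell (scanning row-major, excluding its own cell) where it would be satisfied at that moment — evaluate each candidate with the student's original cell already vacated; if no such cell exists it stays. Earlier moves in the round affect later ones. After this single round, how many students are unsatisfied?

0

Initially unsatisfied (in order): (2,1).
  (2,1) → (0,0).
Resulting grid:
B - - B
- - - -
- - R -
- R - R
- R R -
All satisfied now.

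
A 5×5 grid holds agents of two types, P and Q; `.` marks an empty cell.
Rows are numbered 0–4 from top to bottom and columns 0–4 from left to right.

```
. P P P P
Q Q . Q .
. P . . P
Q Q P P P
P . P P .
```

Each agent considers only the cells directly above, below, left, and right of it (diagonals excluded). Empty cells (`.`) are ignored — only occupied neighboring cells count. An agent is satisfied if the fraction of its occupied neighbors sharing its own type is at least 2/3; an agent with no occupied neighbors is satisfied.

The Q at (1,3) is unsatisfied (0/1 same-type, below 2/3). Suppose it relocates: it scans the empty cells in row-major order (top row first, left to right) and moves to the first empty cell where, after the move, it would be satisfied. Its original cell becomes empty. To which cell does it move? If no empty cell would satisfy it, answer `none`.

(2,0)

Vacating (1,3). Empty cells in order:
  (0,0): 1/2 same-type → still unsatisfied.
  (1,2): 1/2 same-type → still unsatisfied.
  (1,4): 0/2 same-type → still unsatisfied.
  (2,0): 2/3 same-type → satisfied — stop here.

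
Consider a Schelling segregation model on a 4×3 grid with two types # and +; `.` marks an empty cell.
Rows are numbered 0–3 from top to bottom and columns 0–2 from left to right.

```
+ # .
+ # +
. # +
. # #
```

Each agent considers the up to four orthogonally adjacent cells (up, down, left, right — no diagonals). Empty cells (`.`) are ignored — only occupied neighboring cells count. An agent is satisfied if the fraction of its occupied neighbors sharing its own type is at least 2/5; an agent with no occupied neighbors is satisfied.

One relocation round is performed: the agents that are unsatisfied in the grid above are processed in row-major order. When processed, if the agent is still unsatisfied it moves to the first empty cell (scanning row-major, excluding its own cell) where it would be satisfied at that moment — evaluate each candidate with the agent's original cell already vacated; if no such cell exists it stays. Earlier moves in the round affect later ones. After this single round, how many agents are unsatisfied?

1

Initially unsatisfied (in order): (2,2).
  (2,2) → (0,2).
Resulting grid:
+ # +
+ # +
. # .
. # #
Unsatisfied now: (0,1).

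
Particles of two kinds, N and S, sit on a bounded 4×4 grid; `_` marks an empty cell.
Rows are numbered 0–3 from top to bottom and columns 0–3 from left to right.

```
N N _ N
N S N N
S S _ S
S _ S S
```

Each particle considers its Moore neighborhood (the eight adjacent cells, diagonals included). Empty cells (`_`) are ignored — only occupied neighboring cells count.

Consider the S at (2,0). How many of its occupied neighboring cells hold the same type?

3

Occupied neighbors of (2,0): (1,0)=N, (1,1)=S, (2,1)=S, (3,0)=S.
Same type (S): 3 of 4.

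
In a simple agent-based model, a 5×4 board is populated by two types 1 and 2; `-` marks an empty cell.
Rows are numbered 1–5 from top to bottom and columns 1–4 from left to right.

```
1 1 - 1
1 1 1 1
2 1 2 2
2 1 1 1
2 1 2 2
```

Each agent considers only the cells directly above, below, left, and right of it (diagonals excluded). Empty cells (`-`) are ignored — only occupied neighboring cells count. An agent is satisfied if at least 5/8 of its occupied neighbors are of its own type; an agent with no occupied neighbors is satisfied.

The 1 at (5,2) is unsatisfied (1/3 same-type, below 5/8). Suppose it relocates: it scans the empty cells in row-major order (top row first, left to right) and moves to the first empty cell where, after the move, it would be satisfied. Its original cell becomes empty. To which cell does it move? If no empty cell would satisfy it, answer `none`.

(1,3)

Vacating (5,2). Empty cells in order:
  (1,3): 3/3 same-type → satisfied — stop here.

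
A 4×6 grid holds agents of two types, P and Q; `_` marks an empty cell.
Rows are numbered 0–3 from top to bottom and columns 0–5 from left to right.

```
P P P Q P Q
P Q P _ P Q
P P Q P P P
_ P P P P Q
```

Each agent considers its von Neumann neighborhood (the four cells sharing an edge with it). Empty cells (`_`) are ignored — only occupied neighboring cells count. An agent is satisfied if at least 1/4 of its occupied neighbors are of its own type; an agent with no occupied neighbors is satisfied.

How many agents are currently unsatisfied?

Row 0: (0,0)P 2/2 ✓ · (0,1)P 2/3 ✓ · (0,2)P 2/3 ✓ · (0,3)Q 0/2 ✗ · (0,4)P 1/3 ✓ · (0,5)Q 1/2 ✓
Row 1: (1,0)P 2/3 ✓ · (1,1)Q 0/4 ✗ · (1,2)P 1/3 ✓ · (1,4)P 2/3 ✓ · (1,5)Q 1/3 ✓
Row 2: (2,0)P 2/2 ✓ · (2,1)P 2/4 ✓ · (2,2)Q 0/4 ✗ · (2,3)P 2/3 ✓ · (2,4)P 4/4 ✓ · (2,5)P 1/3 ✓
Row 3: (3,1)P 2/2 ✓ · (3,2)P 2/3 ✓ · (3,3)P 3/3 ✓ · (3,4)P 2/3 ✓ · (3,5)Q 0/2 ✗
Unsatisfied: (0,3), (1,1), (2,2), (3,5) — 4 in total.

4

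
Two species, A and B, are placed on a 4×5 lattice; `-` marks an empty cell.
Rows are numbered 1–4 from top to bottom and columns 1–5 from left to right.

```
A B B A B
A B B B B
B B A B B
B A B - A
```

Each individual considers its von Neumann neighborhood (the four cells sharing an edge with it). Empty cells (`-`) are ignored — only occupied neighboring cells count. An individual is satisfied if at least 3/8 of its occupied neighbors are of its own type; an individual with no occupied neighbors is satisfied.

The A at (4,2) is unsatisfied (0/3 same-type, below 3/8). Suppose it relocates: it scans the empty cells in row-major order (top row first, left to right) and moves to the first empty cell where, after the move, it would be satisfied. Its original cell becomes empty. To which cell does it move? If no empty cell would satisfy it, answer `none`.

none

Vacating (4,2). Empty cells in order:
  (4,4): 1/3 same-type → still unsatisfied.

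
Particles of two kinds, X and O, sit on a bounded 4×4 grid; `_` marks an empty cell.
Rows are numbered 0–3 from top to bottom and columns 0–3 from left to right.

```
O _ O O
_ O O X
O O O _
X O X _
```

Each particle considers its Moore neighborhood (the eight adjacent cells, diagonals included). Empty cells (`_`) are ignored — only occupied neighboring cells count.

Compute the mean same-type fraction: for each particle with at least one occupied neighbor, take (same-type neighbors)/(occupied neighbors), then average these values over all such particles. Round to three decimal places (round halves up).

0.582

(0,0)O 1/1
(0,2)O 3/4
(0,3)O 2/3
(1,1)O 6/6
(1,2)O 5/6
(1,3)X 0/4
(2,0)O 3/4
(2,1)O 5/7
(2,2)O 4/6
(3,0)X 0/3
(3,1)O 3/5
(3,2)X 0/3
Sum over 12 particles: 1/1 + 3/4 + 2/3 + 6/6 + 5/6 + 0/4 + 3/4 + 5/7 + 4/6 + 0/3 + 3/5 + 0/3 = 733/105; mean = 733/105 ÷ 12 = 733/1260 = 0.581746… → 0.582.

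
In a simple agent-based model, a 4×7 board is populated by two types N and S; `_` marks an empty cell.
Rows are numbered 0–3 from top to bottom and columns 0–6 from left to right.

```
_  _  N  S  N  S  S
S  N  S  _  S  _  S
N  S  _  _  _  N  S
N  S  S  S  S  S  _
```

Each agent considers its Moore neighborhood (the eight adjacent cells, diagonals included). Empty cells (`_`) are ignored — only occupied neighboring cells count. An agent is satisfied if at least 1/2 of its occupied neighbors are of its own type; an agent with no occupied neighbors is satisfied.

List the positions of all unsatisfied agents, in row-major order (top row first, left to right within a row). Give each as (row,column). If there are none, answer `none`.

(0,2), (0,4), (1,0), (1,1), (2,0), (2,5), (3,0)

(0,2)N 1/3 not
(0,3)S 2/4 satisfied
(0,4)N 0/3 not
(0,5)S 3/4 satisfied
(0,6)S 2/2 satisfied
(1,0)S 1/3 not
(1,1)N 2/5 not
(1,2)S 2/4 satisfied
(1,4)S 2/4 satisfied
(1,6)S 3/4 satisfied
(2,0)N 2/5 not
(2,1)S 4/7 satisfied
(2,5)N 0/5 not
(2,6)S 2/3 satisfied
(3,0)N 1/3 not
(3,1)S 2/4 satisfied
(3,2)S 3/3 satisfied
(3,3)S 2/2 satisfied
(3,4)S 2/3 satisfied
(3,5)S 2/3 satisfied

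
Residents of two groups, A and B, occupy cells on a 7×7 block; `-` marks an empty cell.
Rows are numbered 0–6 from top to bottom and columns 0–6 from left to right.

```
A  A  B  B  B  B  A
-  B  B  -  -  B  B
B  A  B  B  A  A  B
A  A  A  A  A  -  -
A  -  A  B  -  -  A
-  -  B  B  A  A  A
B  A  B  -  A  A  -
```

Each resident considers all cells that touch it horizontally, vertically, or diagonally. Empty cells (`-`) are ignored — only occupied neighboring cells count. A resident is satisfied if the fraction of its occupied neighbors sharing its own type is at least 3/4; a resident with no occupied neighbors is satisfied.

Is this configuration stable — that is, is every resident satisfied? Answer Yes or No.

No

Row 0: (0,0)A 1/2 not · (0,1)A 1/4 not · (0,2)B 3/4 satisfied · (0,3)B 3/3 satisfied · (0,4)B 3/3 satisfied · (0,5)B 3/4 satisfied · (0,6)A 0/3 not
Row 1: (1,1)B 4/7 not · (1,2)B 5/7 not · (1,5)B 4/7 not · (1,6)B 3/5 not
Row 2: (2,0)B 1/4 not · (2,1)A 3/7 not · (2,2)B 3/7 not · (2,3)B 2/6 not · (2,4)A 3/5 not · (2,5)A 2/5 not · (2,6)B 2/3 not
Row 3: (3,0)A 3/4 satisfied · (3,1)A 5/7 not · (3,2)A 4/7 not · (3,3)A 4/7 not · (3,4)A 3/5 not
Row 4: (4,0)A 2/2 satisfied · (4,2)A 3/6 not · (4,3)B 2/7 not · (4,6)A 2/2 satisfied
Row 5: (5,2)B 3/5 not · (5,3)B 3/6 not · (5,4)A 3/5 not · (5,5)A 5/5 satisfied · (5,6)A 3/3 satisfied
Row 6: (6,0)B 0/1 not · (6,1)A 0/3 not · (6,2)B 2/3 not · (6,4)A 3/4 satisfied · (6,5)A 4/4 satisfied
For instance (0,0) has only 1/2 same-type neighbors, below 3/4.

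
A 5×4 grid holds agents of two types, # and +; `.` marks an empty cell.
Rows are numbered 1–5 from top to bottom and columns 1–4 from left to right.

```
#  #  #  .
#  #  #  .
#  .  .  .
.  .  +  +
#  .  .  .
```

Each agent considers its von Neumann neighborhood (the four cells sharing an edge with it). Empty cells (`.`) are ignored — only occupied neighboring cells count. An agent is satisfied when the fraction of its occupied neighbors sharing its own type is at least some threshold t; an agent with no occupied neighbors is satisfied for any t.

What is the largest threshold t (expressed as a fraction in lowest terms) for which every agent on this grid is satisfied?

(1,1)# 2/2
(1,2)# 3/3
(1,3)# 2/2
(2,1)# 3/3
(2,2)# 3/3
(2,3)# 2/2
(3,1)# 1/1
(4,3)+ 1/1
(4,4)+ 1/1
(5,1)# — no occupied neighbors
The smallest same-type fraction is 2/2 at (1,1), which reduces to 1/1. Any threshold above that leaves this agent unsatisfied.

1/1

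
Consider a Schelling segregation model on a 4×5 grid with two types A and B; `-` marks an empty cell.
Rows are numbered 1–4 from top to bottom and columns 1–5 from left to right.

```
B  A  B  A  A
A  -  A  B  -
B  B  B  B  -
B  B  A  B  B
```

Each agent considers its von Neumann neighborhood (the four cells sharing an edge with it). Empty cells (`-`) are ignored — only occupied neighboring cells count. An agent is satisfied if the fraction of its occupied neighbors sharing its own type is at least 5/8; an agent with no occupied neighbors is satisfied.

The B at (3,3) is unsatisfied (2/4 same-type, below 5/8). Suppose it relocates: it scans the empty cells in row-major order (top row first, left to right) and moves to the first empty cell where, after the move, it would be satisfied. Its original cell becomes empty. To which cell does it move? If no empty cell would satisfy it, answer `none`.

(3,5)

Vacating (3,3). Empty cells in order:
  (2,2): 1/4 same-type → still unsatisfied.
  (2,5): 1/2 same-type → still unsatisfied.
  (3,5): 2/2 same-type → satisfied — stop here.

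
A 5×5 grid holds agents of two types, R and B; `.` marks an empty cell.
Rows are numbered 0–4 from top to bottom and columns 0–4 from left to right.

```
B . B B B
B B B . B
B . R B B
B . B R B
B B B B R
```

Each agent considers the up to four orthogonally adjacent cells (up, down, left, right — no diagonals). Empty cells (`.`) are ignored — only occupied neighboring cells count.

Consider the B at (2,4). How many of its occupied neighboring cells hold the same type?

Occupied neighbors of (2,4): (1,4)=B, (3,4)=B, (2,3)=B.
Same type (B): 3 of 3.

3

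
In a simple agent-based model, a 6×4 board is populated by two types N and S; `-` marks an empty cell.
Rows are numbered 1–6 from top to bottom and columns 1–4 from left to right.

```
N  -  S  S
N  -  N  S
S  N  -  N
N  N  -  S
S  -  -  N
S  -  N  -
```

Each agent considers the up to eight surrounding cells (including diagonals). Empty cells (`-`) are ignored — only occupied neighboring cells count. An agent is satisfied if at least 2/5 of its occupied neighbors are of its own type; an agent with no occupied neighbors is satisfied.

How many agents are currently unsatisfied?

4

Row 1: (1,1)N 1/1 satisfied · (1,3)S 2/3 satisfied · (1,4)S 2/3 satisfied
Row 2: (2,1)N 2/3 satisfied · (2,3)N 2/5 satisfied · (2,4)S 2/4 satisfied
Row 3: (3,1)S 0/4 not · (3,2)N 4/5 satisfied · (3,4)N 1/3 not
Row 4: (4,1)N 2/4 satisfied · (4,2)N 2/4 satisfied · (4,4)S 0/2 not
Row 5: (5,1)S 1/3 not · (5,4)N 1/2 satisfied
Row 6: (6,1)S 1/1 satisfied · (6,3)N 1/1 satisfied
Unsatisfied: (3,1), (3,4), (4,4), (5,1) — 4 in total.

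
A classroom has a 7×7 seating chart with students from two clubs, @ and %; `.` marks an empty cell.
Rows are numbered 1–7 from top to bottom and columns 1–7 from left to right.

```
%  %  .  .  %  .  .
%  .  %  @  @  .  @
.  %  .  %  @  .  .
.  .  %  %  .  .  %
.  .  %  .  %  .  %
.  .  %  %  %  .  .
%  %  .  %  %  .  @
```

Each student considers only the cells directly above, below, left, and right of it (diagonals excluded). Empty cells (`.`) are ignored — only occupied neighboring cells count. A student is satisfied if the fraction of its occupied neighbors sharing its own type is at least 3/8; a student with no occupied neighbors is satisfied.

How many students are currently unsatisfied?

4

(1,1)% 2/2 ✓
(1,2)% 1/1 ✓
(1,5)% 0/1 ✗
(2,1)% 1/1 ✓
(2,3)% 0/1 ✗
(2,4)@ 1/3 ✗
(2,5)@ 2/3 ✓
(2,7)@ 0/0 ✓
(3,2)% 0/0 ✓
(3,4)% 1/3 ✗
(3,5)@ 1/2 ✓
(4,3)% 2/2 ✓
(4,4)% 2/2 ✓
(4,7)% 1/1 ✓
(5,3)% 2/2 ✓
(5,5)% 1/1 ✓
(5,7)% 1/1 ✓
(6,3)% 2/2 ✓
(6,4)% 3/3 ✓
(6,5)% 3/3 ✓
(7,1)% 1/1 ✓
(7,2)% 1/1 ✓
(7,4)% 2/2 ✓
(7,5)% 2/2 ✓
(7,7)@ 0/0 ✓
Unsatisfied: (1,5), (2,3), (2,4), (3,4) — 4 in total.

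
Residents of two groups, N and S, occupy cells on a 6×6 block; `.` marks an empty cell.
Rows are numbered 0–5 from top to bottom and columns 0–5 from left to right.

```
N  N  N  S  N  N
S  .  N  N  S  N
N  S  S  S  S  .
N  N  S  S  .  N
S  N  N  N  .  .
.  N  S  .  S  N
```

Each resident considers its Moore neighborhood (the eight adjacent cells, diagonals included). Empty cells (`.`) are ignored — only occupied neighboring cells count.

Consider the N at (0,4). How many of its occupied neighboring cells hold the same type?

Occupied neighbors of (0,4): (0,3)=S, (0,5)=N, (1,3)=N, (1,4)=S, (1,5)=N.
Same type (N): 3 of 5.

3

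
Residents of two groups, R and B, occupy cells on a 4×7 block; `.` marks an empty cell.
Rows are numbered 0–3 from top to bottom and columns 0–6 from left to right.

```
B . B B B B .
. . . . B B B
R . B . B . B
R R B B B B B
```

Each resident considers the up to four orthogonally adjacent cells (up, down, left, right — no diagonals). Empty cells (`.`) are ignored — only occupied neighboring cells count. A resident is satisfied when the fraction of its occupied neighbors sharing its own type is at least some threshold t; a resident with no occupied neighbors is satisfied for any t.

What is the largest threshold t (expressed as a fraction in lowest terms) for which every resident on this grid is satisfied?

1/2

Row 0: (0,0)B — no occupied neighbors · (0,2)B 1/1 · (0,3)B 2/2 · (0,4)B 3/3 · (0,5)B 2/2
Row 1: (1,4)B 3/3 · (1,5)B 3/3 · (1,6)B 2/2
Row 2: (2,0)R 1/1 · (2,2)B 1/1 · (2,4)B 2/2 · (2,6)B 2/2
Row 3: (3,0)R 2/2 · (3,1)R 1/2 · (3,2)B 2/3 · (3,3)B 2/2 · (3,4)B 3/3 · (3,5)B 2/2 · (3,6)B 2/2
The smallest same-type fraction is 1/2 at (3,1), which reduces to 1/2. Any threshold above that leaves this resident unsatisfied.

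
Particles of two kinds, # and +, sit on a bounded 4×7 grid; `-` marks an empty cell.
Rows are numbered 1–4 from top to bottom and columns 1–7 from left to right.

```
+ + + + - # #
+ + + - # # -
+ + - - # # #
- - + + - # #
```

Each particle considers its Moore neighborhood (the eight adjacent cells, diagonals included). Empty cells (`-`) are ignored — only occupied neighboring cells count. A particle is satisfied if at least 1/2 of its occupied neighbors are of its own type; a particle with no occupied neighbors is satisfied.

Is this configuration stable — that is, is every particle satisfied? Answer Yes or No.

Yes

(1,1)+ 3/3 ok
(1,2)+ 5/5 ok
(1,3)+ 4/4 ok
(1,4)+ 2/3 ok
(1,6)# 3/3 ok
(1,7)# 2/2 ok
(2,1)+ 5/5 ok
(2,2)+ 7/7 ok
(2,3)+ 5/5 ok
(2,5)# 4/5 ok
(2,6)# 6/6 ok
(3,1)+ 3/3 ok
(3,2)+ 5/5 ok
(3,5)# 4/5 ok
(3,6)# 6/6 ok
(3,7)# 4/4 ok
(4,3)+ 2/2 ok
(4,4)+ 1/2 ok
(4,6)# 4/4 ok
(4,7)# 3/3 ok
All meet the threshold, so the configuration is stable.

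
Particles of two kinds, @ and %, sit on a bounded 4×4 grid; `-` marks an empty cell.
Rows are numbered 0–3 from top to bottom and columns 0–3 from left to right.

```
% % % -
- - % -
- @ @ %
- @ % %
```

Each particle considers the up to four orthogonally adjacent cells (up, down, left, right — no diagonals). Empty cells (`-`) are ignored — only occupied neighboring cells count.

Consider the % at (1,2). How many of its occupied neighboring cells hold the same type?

Occupied neighbors of (1,2): (0,2)=%, (2,2)=@.
Same type (%): 1 of 2.

1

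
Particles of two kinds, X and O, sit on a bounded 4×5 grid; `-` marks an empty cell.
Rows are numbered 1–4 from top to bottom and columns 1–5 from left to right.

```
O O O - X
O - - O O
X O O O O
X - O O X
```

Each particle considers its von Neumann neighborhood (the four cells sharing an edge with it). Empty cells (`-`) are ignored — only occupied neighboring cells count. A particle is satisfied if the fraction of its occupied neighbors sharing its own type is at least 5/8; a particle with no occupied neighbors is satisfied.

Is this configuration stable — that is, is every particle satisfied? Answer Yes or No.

Row 1: (1,1)O 2/2 ✓ · (1,2)O 2/2 ✓ · (1,3)O 1/1 ✓ · (1,5)X 0/1 ✗
Row 2: (2,1)O 1/2 ✗ · (2,4)O 2/2 ✓ · (2,5)O 2/3 ✓
Row 3: (3,1)X 1/3 ✗ · (3,2)O 1/2 ✗ · (3,3)O 3/3 ✓ · (3,4)O 4/4 ✓ · (3,5)O 2/3 ✓
Row 4: (4,1)X 1/1 ✓ · (4,3)O 2/2 ✓ · (4,4)O 2/3 ✓ · (4,5)X 0/2 ✗
For instance (1,5) has only 0/1 same-type neighbors, below 5/8.

No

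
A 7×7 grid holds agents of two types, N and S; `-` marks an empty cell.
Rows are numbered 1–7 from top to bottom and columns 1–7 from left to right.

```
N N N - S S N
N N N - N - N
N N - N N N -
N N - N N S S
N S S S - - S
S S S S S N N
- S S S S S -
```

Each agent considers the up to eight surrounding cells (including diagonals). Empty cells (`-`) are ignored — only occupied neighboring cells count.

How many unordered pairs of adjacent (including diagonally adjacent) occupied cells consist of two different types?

Scan each occupied cell's neighbors to the right and below (and the two forward diagonals) so each pair is counted once.
Row 1: N(1,1)–N(1,2)= N(1,1)–N(2,1)= N(1,1)–N(2,2)= N(1,2)–N(1,3)= N(1,2)–N(2,2)= N(1,2)–N(2,3)= N(1,2)–N(2,1)= N(1,3)–N(2,3)= N(1,3)–N(2,2)= S(1,5)–S(1,6)= S(1,5)–N(2,5)≠ S(1,6)–N(1,7)≠ S(1,6)–N(2,7)≠ S(1,6)–N(2,5)≠ N(1,7)–N(2,7)=  → 4/15 unlike.
Row 2: N(2,1)–N(2,2)= N(2,1)–N(3,1)= N(2,1)–N(3,2)= N(2,2)–N(2,3)= N(2,2)–N(3,2)= N(2,2)–N(3,1)= N(2,3)–N(3,4)= N(2,3)–N(3,2)= N(2,5)–N(3,5)= N(2,5)–N(3,6)= N(2,5)–N(3,4)= N(2,7)–N(3,6)=  → 0/12 unlike.
Row 3: N(3,1)–N(3,2)= N(3,1)–N(4,1)= N(3,1)–N(4,2)= N(3,2)–N(4,2)= N(3,2)–N(4,1)= N(3,4)–N(3,5)= N(3,4)–N(4,4)= N(3,4)–N(4,5)= N(3,5)–N(3,6)= N(3,5)–N(4,5)= N(3,5)–S(4,6)≠ N(3,5)–N(4,4)= N(3,6)–S(4,6)≠ N(3,6)–S(4,7)≠ N(3,6)–N(4,5)=  → 3/15 unlike.
Row 4: N(4,1)–N(4,2)= N(4,1)–N(5,1)= N(4,1)–S(5,2)≠ N(4,2)–S(5,2)≠ N(4,2)–S(5,3)≠ N(4,2)–N(5,1)= N(4,4)–N(4,5)= N(4,4)–S(5,4)≠ N(4,4)–S(5,3)≠ N(4,5)–S(4,6)≠ N(4,5)–S(5,4)≠ S(4,6)–S(4,7)= S(4,6)–S(5,7)= S(4,7)–S(5,7)=  → 7/14 unlike.
Row 5: N(5,1)–S(5,2)≠ N(5,1)–S(6,1)≠ N(5,1)–S(6,2)≠ S(5,2)–S(5,3)= S(5,2)–S(6,2)= S(5,2)–S(6,3)= S(5,2)–S(6,1)= S(5,3)–S(5,4)= S(5,3)–S(6,3)= S(5,3)–S(6,4)= S(5,3)–S(6,2)= S(5,4)–S(6,4)= S(5,4)–S(6,5)= S(5,4)–S(6,3)= S(5,7)–N(6,7)≠ S(5,7)–N(6,6)≠  → 5/16 unlike.
Row 6: S(6,1)–S(6,2)= S(6,1)–S(7,2)= S(6,2)–S(6,3)= S(6,2)–S(7,2)= S(6,2)–S(7,3)= S(6,3)–S(6,4)= S(6,3)–S(7,3)= S(6,3)–S(7,4)= S(6,3)–S(7,2)= S(6,4)–S(6,5)= S(6,4)–S(7,4)= S(6,4)–S(7,5)= S(6,4)–S(7,3)= S(6,5)–N(6,6)≠ S(6,5)–S(7,5)= S(6,5)–S(7,6)= S(6,5)–S(7,4)= N(6,6)–N(6,7)= N(6,6)–S(7,6)≠ N(6,6)–S(7,5)≠ N(6,7)–S(7,6)≠  → 4/21 unlike.
Row 7: S(7,2)–S(7,3)= S(7,3)–S(7,4)= S(7,4)–S(7,5)= S(7,5)–S(7,6)=  → 0/4 unlike.
Total adjacent occupied pairs: 97; unlike-type pairs: 23.

23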